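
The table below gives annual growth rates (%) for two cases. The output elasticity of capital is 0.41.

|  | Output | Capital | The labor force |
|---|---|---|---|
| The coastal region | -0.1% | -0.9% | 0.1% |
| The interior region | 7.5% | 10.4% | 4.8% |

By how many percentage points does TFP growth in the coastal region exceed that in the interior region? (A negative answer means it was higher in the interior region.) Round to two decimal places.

Labor's share = 1 − 0.41 = 0.59.
The coastal region: TFP = -0.1 + 0.369 − 0.059 = 0.21%.
The interior region: TFP = 7.5 − 4.264 − 2.832 = 0.404%.
Difference = 0.21 − (0.404) = -0.194 pp.

-0.19 percentage points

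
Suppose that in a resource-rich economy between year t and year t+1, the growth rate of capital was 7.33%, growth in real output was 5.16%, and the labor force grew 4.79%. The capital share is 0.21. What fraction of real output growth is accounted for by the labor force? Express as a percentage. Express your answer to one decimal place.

Labor's share = 1 − 0.21 = 0.79.
The labor force contributed 0.79 × 4.79 = 3.7841 pp.
Share of growth = 3.7841 / 5.16 × 100 = 73.335%.

The labor force accounted for 73.3% of growth.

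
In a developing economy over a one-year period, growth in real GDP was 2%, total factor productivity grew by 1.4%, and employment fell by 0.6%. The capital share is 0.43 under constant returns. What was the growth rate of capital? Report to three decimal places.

Capital growth was 2.191%.

Labor's share = 1 − 0.43 = 0.57.
gY = gA + 0.57×(-0.6) + 0.43×g.
0.43×g = 2 − 1.4 + 0.342 = 0.942.
g = 0.942 / 0.43 = 2.1907%.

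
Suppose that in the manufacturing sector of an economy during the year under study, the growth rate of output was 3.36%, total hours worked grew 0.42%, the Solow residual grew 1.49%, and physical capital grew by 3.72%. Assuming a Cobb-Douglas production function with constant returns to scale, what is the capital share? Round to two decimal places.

gY = gA + α·gK + (1−α)·gL, so gY − gA − gL = α(gK − gL).
3.36 − 1.49 − 0.42 = α × (3.72 − 0.42).
1.45 = 3.3 α, so α = 0.4394.

0.44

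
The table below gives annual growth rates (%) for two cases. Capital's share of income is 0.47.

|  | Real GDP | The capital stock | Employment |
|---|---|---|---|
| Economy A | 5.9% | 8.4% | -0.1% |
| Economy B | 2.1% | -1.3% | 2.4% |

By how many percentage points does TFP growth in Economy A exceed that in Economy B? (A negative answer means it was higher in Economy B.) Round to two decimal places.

0.57 percentage points

Labor's share = 1 − 0.47 = 0.53.
Economy A: TFP = 5.9 − 3.948 + 0.053 = 2.005%.
Economy B: TFP = 2.1 + 0.611 − 1.272 = 1.439%.
Difference = 2.005 − (1.439) = 0.566 pp.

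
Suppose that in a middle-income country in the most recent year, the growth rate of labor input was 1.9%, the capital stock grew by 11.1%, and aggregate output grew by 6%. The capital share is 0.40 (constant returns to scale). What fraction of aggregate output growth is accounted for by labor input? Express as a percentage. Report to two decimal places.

19.00%

Labor's share = 1 − 0.4 = 0.6.
Labor input contributed 0.6 × 1.9 = 1.14 pp.
Share of growth = 1.14 / 6 × 100 = 19%.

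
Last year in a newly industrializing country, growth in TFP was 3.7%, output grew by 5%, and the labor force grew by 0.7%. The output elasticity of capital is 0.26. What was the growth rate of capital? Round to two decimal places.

Capital grew 3.01%.

Labor's share = 1 − 0.26 = 0.74.
gY = gA + 0.74×0.7 + 0.26×g.
0.26×g = 5 − 3.7 − 0.518 = 0.782.
g = 0.782 / 0.26 = 3.0077%.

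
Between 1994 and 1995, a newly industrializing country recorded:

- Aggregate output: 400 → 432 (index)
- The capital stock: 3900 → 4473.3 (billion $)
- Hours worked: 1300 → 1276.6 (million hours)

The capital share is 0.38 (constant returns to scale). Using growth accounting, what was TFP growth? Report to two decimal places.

3.53%

Aggregate output growth = (432 − 400) / 400 = 8%.
The capital stock growth = (4473.3 − 3900) / 3900 = 14.7%.
Hours worked growth = (1276.6 − 1300) / 1300 = -1.8%.
Labor's share = 1 − 0.38 = 0.62.
The capital stock: 0.38 × 14.7 = 5.586 pp.
Hours worked: 0.62 × (-1.8) = -1.116 pp.
TFP growth = 8 − 4.47 = 3.53%.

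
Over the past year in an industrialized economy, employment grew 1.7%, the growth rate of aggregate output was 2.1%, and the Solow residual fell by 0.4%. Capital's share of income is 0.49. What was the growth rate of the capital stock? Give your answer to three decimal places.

3.333%

Labor's share = 1 − 0.49 = 0.51.
gY = gA + 0.51×1.7 + 0.49×g.
0.49×g = 2.1 + 0.4 − 0.867 = 1.633.
g = 1.633 / 0.49 = 3.33265%.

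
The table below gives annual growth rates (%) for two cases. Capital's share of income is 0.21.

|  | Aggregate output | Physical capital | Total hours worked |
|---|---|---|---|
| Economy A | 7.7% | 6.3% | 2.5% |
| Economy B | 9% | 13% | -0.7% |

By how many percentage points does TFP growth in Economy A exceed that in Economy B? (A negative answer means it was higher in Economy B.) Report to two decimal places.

Labor's share = 1 − 0.21 = 0.79.
Economy A: TFP = 7.7 − 1.323 − 1.975 = 4.402%.
Economy B: TFP = 9 − 2.73 + 0.553 = 6.823%.
Difference = 4.402 − (6.823) = -2.421 pp.

-2.42 percentage points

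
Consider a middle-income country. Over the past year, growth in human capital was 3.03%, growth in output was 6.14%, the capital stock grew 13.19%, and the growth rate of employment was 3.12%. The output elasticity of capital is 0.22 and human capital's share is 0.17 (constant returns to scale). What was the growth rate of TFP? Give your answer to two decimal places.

TFP growth was 0.82%.

Labor's share = 1 − 0.22 − 0.17 = 0.61.
The capital stock: 0.22 × 13.19 = 2.9018 pp.
Human capital: 0.17 × 3.03 = 0.5151 pp.
Employment: 0.61 × 3.12 = 1.9032 pp.
TFP growth = 6.14 − 5.3201 = 0.8199%.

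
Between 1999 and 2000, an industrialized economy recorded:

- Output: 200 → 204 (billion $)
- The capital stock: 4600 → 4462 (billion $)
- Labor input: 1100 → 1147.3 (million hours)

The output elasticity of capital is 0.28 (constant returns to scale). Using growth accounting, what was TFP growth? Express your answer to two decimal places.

Output growth = (204 − 200) / 200 = 2%.
The capital stock growth = (4462 − 4600) / 4600 = -3%.
Labor input growth = (1147.3 − 1100) / 1100 = 4.3%.
Labor's share = 1 − 0.28 = 0.72.
The capital stock: 0.28 × (-3) = -0.84 pp.
Labor input: 0.72 × 4.3 = 3.096 pp.
TFP growth = 2 − 2.256 = -0.256%.

-0.26%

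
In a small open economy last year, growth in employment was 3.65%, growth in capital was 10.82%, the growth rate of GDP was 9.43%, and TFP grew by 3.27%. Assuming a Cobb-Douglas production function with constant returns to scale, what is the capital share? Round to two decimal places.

gY = gA + α·gK + (1−α)·gL, so gY − gA − gL = α(gK − gL).
9.43 − 3.27 − 3.65 = α × (10.82 − 3.65).
2.51 = 7.17 α, so α = 0.3501.

0.35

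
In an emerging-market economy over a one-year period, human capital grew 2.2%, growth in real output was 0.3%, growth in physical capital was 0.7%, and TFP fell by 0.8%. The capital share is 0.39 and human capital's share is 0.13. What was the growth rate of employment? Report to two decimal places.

1.13%

Labor's share = 1 − 0.39 − 0.13 = 0.48.
gY = gA + 0.39×0.7 + 0.13×2.2 + 0.48×g.
0.48×g = 0.3 + 0.8 − 0.559 = 0.541.
g = 0.541 / 0.48 = 1.1271%.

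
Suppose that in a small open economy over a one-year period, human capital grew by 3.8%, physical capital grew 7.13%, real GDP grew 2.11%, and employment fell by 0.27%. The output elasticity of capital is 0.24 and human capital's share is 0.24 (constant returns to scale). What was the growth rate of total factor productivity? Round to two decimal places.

-0.37%

Labor's share = 1 − 0.24 − 0.24 = 0.52.
Physical capital: 0.24 × 7.13 = 1.7112 pp.
Human capital: 0.24 × 3.8 = 0.912 pp.
Employment: 0.52 × (-0.27) = -0.1404 pp.
TFP growth = 2.11 − 2.4828 = -0.3728%.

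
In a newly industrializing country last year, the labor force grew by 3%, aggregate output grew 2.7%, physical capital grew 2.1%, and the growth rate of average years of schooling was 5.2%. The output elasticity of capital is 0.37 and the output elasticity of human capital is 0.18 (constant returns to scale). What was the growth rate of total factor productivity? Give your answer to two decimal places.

-0.36%

Labor's share = 1 − 0.37 − 0.18 = 0.45.
Physical capital: 0.37 × 2.1 = 0.777 pp.
Average years of schooling: 0.18 × 5.2 = 0.936 pp.
The labor force: 0.45 × 3 = 1.35 pp.
TFP growth = 2.7 − 3.063 = -0.363%.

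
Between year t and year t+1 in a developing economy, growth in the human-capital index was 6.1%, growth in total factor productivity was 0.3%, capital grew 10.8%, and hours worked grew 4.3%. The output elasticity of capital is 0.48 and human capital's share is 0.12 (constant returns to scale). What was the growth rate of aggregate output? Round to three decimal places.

Labor's share = 1 − 0.48 − 0.12 = 0.4.
Capital: 0.48 × 10.8 = 5.184 pp.
The human-capital index: 0.12 × 6.1 = 0.732 pp.
Hours worked: 0.4 × 4.3 = 1.72 pp.
Output growth = 0.3 + 7.636 = 7.936%.

Aggregate output growth was 7.936%.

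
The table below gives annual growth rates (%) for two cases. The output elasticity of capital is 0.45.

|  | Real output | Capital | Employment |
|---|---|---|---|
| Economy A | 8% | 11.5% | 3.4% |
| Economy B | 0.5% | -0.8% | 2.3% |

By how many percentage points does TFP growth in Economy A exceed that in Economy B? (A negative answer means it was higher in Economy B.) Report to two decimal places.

1.36 percentage points

Labor's share = 1 − 0.45 = 0.55.
Economy A: TFP = 8 − 5.175 − 1.87 = 0.955%.
Economy B: TFP = 0.5 + 0.36 − 1.265 = -0.405%.
Difference = 0.955 − (-0.405) = 1.36 pp.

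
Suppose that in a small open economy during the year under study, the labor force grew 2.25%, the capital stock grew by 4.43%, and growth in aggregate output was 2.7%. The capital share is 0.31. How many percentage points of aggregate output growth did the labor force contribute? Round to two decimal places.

1.55

Labor's share = 1 − 0.31 = 0.69.
Contribution = share × growth = 0.69 × 2.25 = 1.5525 pp.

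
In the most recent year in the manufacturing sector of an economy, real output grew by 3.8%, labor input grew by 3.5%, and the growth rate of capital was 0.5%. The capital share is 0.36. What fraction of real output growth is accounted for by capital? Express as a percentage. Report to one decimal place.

4.7%

Capital contributed 0.36 × 0.5 = 0.18 pp.
Share of growth = 0.18 / 3.8 × 100 = 4.737%.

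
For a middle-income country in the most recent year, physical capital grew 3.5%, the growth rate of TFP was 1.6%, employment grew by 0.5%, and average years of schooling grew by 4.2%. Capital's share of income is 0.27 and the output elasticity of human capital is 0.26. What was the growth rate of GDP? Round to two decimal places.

Labor's share = 1 − 0.27 − 0.26 = 0.47.
Physical capital: 0.27 × 3.5 = 0.945 pp.
Average years of schooling: 0.26 × 4.2 = 1.092 pp.
Employment: 0.47 × 0.5 = 0.235 pp.
Output growth = 1.6 + 2.272 = 3.872%.

3.87%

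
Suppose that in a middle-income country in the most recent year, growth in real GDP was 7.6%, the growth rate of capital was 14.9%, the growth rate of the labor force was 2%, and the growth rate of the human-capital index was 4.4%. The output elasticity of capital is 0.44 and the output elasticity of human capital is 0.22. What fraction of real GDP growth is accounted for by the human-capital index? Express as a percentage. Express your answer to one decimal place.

The human-capital index contributed 0.22 × 4.4 = 0.968 pp.
Share of growth = 0.968 / 7.6 × 100 = 12.737%.

12.7%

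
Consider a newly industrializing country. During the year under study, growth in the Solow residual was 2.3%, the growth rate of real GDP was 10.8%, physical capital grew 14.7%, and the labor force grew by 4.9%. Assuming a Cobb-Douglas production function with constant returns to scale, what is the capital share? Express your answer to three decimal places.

gY = gA + α·gK + (1−α)·gL, so gY − gA − gL = α(gK − gL).
10.8 − 2.3 − 4.9 = α × (14.7 − 4.9).
3.6 = 9.8 α, so α = 0.36735.

α = 0.367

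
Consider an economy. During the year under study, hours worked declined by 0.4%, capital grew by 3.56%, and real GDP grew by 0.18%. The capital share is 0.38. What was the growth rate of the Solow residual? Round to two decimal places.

-0.92%

Labor's share = 1 − 0.38 = 0.62.
Capital: 0.38 × 3.56 = 1.3528 pp.
Hours worked: 0.62 × (-0.4) = -0.248 pp.
TFP growth = 0.18 − 1.1048 = -0.9248%.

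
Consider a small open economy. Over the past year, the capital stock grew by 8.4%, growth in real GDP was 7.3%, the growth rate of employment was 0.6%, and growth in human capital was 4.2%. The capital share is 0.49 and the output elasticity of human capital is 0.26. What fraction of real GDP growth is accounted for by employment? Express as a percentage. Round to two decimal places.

Labor's share = 1 − 0.49 − 0.26 = 0.25.
Employment contributed 0.25 × 0.6 = 0.15 pp.
Share of growth = 0.15 / 7.3 × 100 = 2.0548%.

2.05%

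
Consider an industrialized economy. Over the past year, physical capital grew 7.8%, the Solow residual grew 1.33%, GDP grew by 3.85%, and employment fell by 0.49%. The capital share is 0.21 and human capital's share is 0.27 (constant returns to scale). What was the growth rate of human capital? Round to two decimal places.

Labor's share = 1 − 0.21 − 0.27 = 0.52.
gY = gA + 0.21×7.8 + 0.52×(-0.49) + 0.27×g.
0.27×g = 3.85 − 1.33 − 1.3832 = 1.1368.
g = 1.1368 / 0.27 = 4.2104%.

4.21%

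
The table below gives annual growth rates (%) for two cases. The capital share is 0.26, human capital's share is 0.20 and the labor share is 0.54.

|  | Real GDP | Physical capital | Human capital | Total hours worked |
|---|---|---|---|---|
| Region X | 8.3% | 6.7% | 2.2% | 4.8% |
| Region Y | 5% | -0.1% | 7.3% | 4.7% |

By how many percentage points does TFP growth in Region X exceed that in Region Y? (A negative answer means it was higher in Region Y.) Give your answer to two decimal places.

Labor's share = 1 − 0.26 − 0.2 = 0.54.
Region X: TFP = 8.3 − 1.742 − 0.44 − 2.592 = 3.526%.
Region Y: TFP = 5 + 0.026 − 1.46 − 2.538 = 1.028%.
Difference = 3.526 − (1.028) = 2.498 pp.

2.50 percentage points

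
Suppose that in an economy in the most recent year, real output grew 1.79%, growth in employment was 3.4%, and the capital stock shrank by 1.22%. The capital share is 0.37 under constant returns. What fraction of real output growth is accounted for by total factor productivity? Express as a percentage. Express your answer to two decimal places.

5.55%

Labor's share = 1 − 0.37 = 0.63.
The capital stock: 0.37 × (-1.22) = -0.4514 pp.
Employment: 0.63 × 3.4 = 2.142 pp.
TFP growth = 1.79 − 1.6906 = 0.0994%.
TFP share of growth = 0.0994 / 1.79 × 100 = 5.5531%.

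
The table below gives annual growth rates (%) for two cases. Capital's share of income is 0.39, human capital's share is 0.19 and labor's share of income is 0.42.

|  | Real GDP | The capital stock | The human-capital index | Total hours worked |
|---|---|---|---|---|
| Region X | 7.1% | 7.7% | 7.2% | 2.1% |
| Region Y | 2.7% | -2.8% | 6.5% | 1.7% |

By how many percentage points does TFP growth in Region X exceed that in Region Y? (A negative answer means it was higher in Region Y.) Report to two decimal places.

Labor's share = 1 − 0.39 − 0.19 = 0.42.
Region X: TFP = 7.1 − 3.003 − 1.368 − 0.882 = 1.847%.
Region Y: TFP = 2.7 + 1.092 − 1.235 − 0.714 = 1.843%.
Difference = 1.847 − (1.843) = 0.004 pp.

0.00 percentage points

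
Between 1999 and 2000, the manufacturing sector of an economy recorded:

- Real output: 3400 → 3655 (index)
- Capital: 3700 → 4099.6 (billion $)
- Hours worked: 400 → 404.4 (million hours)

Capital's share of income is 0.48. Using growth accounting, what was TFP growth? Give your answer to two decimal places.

Real output growth = (3655 − 3400) / 3400 = 7.5%.
Capital growth = (4099.6 − 3700) / 3700 = 10.8%.
Hours worked growth = (404.4 − 400) / 400 = 1.1%.
Labor's share = 1 − 0.48 = 0.52.
Capital: 0.48 × 10.8 = 5.184 pp.
Hours worked: 0.52 × 1.1 = 0.572 pp.
TFP growth = 7.5 − 5.756 = 1.744%.

TFP growth was 1.74%.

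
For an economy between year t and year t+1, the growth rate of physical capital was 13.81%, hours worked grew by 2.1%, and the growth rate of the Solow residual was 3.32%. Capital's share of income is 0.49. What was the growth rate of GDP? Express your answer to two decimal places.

GDP growth was 11.16%.

Labor's share = 1 − 0.49 = 0.51.
Physical capital: 0.49 × 13.81 = 6.7669 pp.
Hours worked: 0.51 × 2.1 = 1.071 pp.
Output growth = 3.32 + 7.8379 = 11.1579%.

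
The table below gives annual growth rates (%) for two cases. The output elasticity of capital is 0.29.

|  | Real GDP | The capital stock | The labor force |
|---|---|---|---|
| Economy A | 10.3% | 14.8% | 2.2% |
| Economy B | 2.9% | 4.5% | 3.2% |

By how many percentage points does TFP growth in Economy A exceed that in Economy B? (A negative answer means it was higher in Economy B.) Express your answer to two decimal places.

5.12 percentage points

Labor's share = 1 − 0.29 = 0.71.
Economy A: TFP = 10.3 − 4.292 − 1.562 = 4.446%.
Economy B: TFP = 2.9 − 1.305 − 2.272 = -0.677%.
Difference = 4.446 − (-0.677) = 5.123 pp.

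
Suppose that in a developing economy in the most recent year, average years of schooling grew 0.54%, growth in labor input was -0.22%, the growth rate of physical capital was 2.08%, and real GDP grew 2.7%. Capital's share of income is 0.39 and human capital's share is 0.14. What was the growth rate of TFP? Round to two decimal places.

Labor's share = 1 − 0.39 − 0.14 = 0.47.
Physical capital: 0.39 × 2.08 = 0.8112 pp.
Average years of schooling: 0.14 × 0.54 = 0.0756 pp.
Labor input: 0.47 × (-0.22) = -0.1034 pp.
TFP growth = 2.7 − 0.7834 = 1.9166%.

1.92%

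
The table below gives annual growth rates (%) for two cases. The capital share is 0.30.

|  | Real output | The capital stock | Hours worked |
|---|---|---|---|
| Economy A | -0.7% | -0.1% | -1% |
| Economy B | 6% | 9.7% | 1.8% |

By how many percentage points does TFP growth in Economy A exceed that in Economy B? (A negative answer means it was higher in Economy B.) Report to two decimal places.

-1.80 percentage points

Labor's share = 1 − 0.3 = 0.7.
Economy A: TFP = -0.7 + 0.03 + 0.7 = 0.03%.
Economy B: TFP = 6 − 2.91 − 1.26 = 1.83%.
Difference = 0.03 − (1.83) = -1.8 pp.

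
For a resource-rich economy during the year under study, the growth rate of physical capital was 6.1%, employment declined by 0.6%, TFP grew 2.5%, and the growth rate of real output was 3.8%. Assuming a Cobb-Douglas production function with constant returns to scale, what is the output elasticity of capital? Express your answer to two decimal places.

gY = gA + α·gK + (1−α)·gL, so gY − gA − gL = α(gK − gL).
3.8 − 2.5 + 0.6 = α × (6.1 − (-0.6)).
1.9 = 6.7 α, so α = 0.2836.

0.28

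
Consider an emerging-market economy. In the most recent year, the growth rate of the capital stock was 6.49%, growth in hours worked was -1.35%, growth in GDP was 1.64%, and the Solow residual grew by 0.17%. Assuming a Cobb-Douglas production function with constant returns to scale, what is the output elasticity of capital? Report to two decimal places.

gY = gA + α·gK + (1−α)·gL, so gY − gA − gL = α(gK − gL).
1.64 − 0.17 + 1.35 = α × (6.49 − (-1.35)).
2.82 = 7.84 α, so α = 0.3597.

The output elasticity of capital is 0.36.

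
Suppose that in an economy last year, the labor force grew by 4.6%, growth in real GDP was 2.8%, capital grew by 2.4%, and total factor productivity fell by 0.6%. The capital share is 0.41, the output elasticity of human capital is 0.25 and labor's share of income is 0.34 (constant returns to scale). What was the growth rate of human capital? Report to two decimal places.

Labor's share = 1 − 0.41 − 0.25 = 0.34.
gY = gA + 0.41×2.4 + 0.34×4.6 + 0.25×g.
0.25×g = 2.8 + 0.6 − 2.548 = 0.852.
g = 0.852 / 0.25 = 3.408%.

3.41%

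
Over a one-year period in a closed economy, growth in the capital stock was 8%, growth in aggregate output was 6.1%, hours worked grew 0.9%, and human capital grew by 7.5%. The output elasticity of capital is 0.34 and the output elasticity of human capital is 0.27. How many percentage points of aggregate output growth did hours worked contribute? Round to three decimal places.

Labor's share = 1 − 0.34 − 0.27 = 0.39.
Contribution = share × growth = 0.39 × 0.9 = 0.351 pp.

0.351 percentage points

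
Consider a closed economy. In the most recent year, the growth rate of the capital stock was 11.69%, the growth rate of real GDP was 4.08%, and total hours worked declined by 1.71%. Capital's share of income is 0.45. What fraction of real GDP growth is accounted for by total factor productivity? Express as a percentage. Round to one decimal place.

Total factor productivity accounted for -5.9% of growth.

Labor's share = 1 − 0.45 = 0.55.
The capital stock: 0.45 × 11.69 = 5.2605 pp.
Total hours worked: 0.55 × (-1.71) = -0.9405 pp.
TFP growth = 4.08 − 4.32 = -0.24%.
TFP share of growth = -0.24 / 4.08 × 100 = -5.882%.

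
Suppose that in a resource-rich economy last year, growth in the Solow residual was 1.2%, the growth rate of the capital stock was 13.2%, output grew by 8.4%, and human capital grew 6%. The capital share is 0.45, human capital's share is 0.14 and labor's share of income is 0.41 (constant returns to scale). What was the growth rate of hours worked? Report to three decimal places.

1.024%

Labor's share = 1 − 0.45 − 0.14 = 0.41.
gY = gA + 0.45×13.2 + 0.14×6 + 0.41×g.
0.41×g = 8.4 − 1.2 − 6.78 = 0.42.
g = 0.42 / 0.41 = 1.02439%.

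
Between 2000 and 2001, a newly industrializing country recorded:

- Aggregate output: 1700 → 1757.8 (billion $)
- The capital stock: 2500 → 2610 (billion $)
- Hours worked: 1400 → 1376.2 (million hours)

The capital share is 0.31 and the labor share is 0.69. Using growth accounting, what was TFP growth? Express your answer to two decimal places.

Aggregate output growth = (1757.8 − 1700) / 1700 = 3.4%.
The capital stock growth = (2610 − 2500) / 2500 = 4.4%.
Hours worked growth = (1376.2 − 1400) / 1400 = -1.7%.
Labor's share = 1 − 0.31 = 0.69.
The capital stock: 0.31 × 4.4 = 1.364 pp.
Hours worked: 0.69 × (-1.7) = -1.173 pp.
TFP growth = 3.4 − 0.191 = 3.209%.

3.21%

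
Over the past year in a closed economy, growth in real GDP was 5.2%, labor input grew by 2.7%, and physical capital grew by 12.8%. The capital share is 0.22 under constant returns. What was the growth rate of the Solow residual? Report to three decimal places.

Labor's share = 1 − 0.22 = 0.78.
Physical capital: 0.22 × 12.8 = 2.816 pp.
Labor input: 0.78 × 2.7 = 2.106 pp.
TFP growth = 5.2 − 4.922 = 0.278%.

0.278%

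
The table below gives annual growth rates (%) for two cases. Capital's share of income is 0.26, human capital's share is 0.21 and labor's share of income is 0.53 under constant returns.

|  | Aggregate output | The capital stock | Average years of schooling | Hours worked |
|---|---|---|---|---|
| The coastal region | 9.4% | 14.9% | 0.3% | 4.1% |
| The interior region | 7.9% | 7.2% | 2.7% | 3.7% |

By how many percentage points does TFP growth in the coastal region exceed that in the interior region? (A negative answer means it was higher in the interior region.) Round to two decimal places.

Labor's share = 1 − 0.26 − 0.21 = 0.53.
The coastal region: TFP = 9.4 − 3.874 − 0.063 − 2.173 = 3.29%.
The interior region: TFP = 7.9 − 1.872 − 0.567 − 1.961 = 3.5%.
Difference = 3.29 − (3.5) = -0.21 pp.

-0.21 percentage points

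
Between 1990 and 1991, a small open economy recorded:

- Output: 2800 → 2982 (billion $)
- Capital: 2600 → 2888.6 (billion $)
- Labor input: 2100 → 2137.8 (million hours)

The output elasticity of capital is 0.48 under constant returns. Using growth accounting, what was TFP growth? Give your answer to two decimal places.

0.24%

Output growth = (2982 − 2800) / 2800 = 6.5%.
Capital growth = (2888.6 − 2600) / 2600 = 11.1%.
Labor input growth = (2137.8 − 2100) / 2100 = 1.8%.
Labor's share = 1 − 0.48 = 0.52.
Capital: 0.48 × 11.1 = 5.328 pp.
Labor input: 0.52 × 1.8 = 0.936 pp.
TFP growth = 6.5 − 6.264 = 0.236%.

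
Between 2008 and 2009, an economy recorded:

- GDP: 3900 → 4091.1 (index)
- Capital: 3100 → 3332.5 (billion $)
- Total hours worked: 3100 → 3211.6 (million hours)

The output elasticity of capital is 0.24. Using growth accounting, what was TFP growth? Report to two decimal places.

0.36%

GDP growth = (4091.1 − 3900) / 3900 = 4.9%.
Capital growth = (3332.5 − 3100) / 3100 = 7.5%.
Total hours worked growth = (3211.6 − 3100) / 3100 = 3.6%.
Labor's share = 1 − 0.24 = 0.76.
Capital: 0.24 × 7.5 = 1.8 pp.
Total hours worked: 0.76 × 3.6 = 2.736 pp.
TFP growth = 4.9 − 4.536 = 0.364%.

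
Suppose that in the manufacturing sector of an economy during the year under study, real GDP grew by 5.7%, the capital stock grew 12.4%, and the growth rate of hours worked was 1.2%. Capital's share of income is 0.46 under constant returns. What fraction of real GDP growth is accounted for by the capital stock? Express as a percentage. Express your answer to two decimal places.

The capital stock accounted for 100.07% of growth.

The capital stock contributed 0.46 × 12.4 = 5.704 pp.
Share of growth = 5.704 / 5.7 × 100 = 100.0702%.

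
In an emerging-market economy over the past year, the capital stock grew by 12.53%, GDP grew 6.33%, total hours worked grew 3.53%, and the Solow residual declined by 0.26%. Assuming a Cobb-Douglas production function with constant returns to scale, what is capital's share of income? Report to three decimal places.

gY = gA + α·gK + (1−α)·gL, so gY − gA − gL = α(gK − gL).
6.33 + 0.26 − 3.53 = α × (12.53 − 3.53).
3.06 = 9 α, so α = 0.34.

Capital's share of income is 0.340.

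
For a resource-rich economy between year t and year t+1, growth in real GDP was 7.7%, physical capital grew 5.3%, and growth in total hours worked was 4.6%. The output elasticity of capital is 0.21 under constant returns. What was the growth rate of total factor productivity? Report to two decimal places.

Labor's share = 1 − 0.21 = 0.79.
Physical capital: 0.21 × 5.3 = 1.113 pp.
Total hours worked: 0.79 × 4.6 = 3.634 pp.
TFP growth = 7.7 − 4.747 = 2.953%.

Total factor productivity growth was 2.95%.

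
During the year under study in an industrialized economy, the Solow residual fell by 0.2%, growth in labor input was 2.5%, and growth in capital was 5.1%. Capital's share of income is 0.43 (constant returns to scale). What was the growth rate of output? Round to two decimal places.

Labor's share = 1 − 0.43 = 0.57.
Capital: 0.43 × 5.1 = 2.193 pp.
Labor input: 0.57 × 2.5 = 1.425 pp.
Output growth = -0.2 + 3.618 = 3.418%.

Output grew 3.42%.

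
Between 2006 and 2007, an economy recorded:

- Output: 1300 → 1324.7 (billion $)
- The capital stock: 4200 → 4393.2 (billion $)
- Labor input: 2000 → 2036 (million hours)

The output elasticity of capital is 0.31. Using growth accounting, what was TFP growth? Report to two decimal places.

Output growth = (1324.7 − 1300) / 1300 = 1.9%.
The capital stock growth = (4393.2 − 4200) / 4200 = 4.6%.
Labor input growth = (2036 − 2000) / 2000 = 1.8%.
Labor's share = 1 − 0.31 = 0.69.
The capital stock: 0.31 × 4.6 = 1.426 pp.
Labor input: 0.69 × 1.8 = 1.242 pp.
TFP growth = 1.9 − 2.668 = -0.768%.

-0.77%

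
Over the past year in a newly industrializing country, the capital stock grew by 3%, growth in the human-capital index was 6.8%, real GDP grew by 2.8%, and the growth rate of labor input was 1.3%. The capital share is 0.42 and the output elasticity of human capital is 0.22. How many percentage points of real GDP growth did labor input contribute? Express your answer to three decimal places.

Labor's share = 1 − 0.42 − 0.22 = 0.36.
Contribution = share × growth = 0.36 × 1.3 = 0.468 pp.

0.468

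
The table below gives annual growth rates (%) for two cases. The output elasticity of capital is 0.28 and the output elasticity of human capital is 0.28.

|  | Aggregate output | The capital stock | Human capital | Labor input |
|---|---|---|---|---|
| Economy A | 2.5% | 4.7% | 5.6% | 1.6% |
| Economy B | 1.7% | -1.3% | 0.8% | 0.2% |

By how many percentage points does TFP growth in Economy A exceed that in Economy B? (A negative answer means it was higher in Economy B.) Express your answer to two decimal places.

-2.84 percentage points

Labor's share = 1 − 0.28 − 0.28 = 0.44.
Economy A: TFP = 2.5 − 1.316 − 1.568 − 0.704 = -1.088%.
Economy B: TFP = 1.7 + 0.364 − 0.224 − 0.088 = 1.752%.
Difference = -1.088 − (1.752) = -2.84 pp.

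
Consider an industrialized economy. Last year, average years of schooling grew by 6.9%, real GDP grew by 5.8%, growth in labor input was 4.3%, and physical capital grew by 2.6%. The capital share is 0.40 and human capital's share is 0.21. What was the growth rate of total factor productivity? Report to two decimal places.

1.63%

Labor's share = 1 − 0.4 − 0.21 = 0.39.
Physical capital: 0.4 × 2.6 = 1.04 pp.
Average years of schooling: 0.21 × 6.9 = 1.449 pp.
Labor input: 0.39 × 4.3 = 1.677 pp.
TFP growth = 5.8 − 4.166 = 1.634%.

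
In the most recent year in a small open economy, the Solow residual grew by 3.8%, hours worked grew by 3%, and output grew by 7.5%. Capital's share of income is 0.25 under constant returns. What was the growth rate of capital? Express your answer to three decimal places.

Labor's share = 1 − 0.25 = 0.75.
gY = gA + 0.75×3 + 0.25×g.
0.25×g = 7.5 − 3.8 − 2.25 = 1.45.
g = 1.45 / 0.25 = 5.8%.

5.800%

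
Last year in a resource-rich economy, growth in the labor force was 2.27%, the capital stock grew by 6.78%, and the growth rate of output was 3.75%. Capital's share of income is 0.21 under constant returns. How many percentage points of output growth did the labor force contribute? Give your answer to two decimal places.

1.79

Labor's share = 1 − 0.21 = 0.79.
Contribution = share × growth = 0.79 × 2.27 = 1.7933 pp.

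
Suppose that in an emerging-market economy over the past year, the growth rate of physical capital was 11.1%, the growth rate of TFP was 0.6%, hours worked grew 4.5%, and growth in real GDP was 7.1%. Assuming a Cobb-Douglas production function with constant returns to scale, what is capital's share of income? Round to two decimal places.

0.30

gY = gA + α·gK + (1−α)·gL, so gY − gA − gL = α(gK − gL).
7.1 − 0.6 − 4.5 = α × (11.1 − 4.5).
2 = 6.6 α, so α = 0.303.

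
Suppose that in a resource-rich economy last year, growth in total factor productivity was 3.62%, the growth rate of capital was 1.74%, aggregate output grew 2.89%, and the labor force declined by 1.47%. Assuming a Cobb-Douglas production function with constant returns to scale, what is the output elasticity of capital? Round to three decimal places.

α = 0.231

gY = gA + α·gK + (1−α)·gL, so gY − gA − gL = α(gK − gL).
2.89 − 3.62 + 1.47 = α × (1.74 − (-1.47)).
0.74 = 3.21 α, so α = 0.23053.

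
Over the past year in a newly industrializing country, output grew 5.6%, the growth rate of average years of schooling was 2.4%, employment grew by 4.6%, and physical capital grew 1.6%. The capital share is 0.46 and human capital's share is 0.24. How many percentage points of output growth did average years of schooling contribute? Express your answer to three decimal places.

Contribution = share × growth = 0.24 × 2.4 = 0.576 pp.

0.576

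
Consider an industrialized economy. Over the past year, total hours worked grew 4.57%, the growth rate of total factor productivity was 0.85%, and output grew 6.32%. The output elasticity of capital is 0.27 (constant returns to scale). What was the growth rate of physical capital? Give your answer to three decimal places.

Labor's share = 1 − 0.27 = 0.73.
gY = gA + 0.73×4.57 + 0.27×g.
0.27×g = 6.32 − 0.85 − 3.3361 = 2.1339.
g = 2.1339 / 0.27 = 7.90333%.

Physical capital grew 7.903%.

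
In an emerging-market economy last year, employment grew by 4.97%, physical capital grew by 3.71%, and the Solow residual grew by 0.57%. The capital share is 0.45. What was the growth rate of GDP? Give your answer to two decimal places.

Labor's share = 1 − 0.45 = 0.55.
Physical capital: 0.45 × 3.71 = 1.6695 pp.
Employment: 0.55 × 4.97 = 2.7335 pp.
Output growth = 0.57 + 4.403 = 4.973%.

4.97%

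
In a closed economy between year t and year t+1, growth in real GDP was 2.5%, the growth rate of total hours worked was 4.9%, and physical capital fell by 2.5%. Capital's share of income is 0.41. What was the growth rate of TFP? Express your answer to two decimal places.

0.63%

Labor's share = 1 − 0.41 = 0.59.
Physical capital: 0.41 × (-2.5) = -1.025 pp.
Total hours worked: 0.59 × 4.9 = 2.891 pp.
TFP growth = 2.5 − 1.866 = 0.634%.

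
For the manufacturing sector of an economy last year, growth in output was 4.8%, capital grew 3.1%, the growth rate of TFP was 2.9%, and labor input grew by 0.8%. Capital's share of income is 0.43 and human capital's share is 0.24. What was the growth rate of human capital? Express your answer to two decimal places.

Labor's share = 1 − 0.43 − 0.24 = 0.33.
gY = gA + 0.43×3.1 + 0.33×0.8 + 0.24×g.
0.24×g = 4.8 − 2.9 − 1.597 = 0.303.
g = 0.303 / 0.24 = 1.2625%.

1.26%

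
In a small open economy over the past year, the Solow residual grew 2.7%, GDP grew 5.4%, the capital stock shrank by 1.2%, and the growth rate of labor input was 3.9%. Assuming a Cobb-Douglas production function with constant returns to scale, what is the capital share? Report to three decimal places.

The capital share is 0.235.

gY = gA + α·gK + (1−α)·gL, so gY − gA − gL = α(gK − gL).
5.4 − 2.7 − 3.9 = α × (-1.2 − 3.9).
-1.2 = -5.1 α, so α = 0.23529.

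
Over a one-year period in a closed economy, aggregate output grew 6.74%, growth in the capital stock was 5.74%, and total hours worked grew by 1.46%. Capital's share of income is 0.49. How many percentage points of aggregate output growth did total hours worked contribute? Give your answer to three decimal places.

Labor's share = 1 − 0.49 = 0.51.
Contribution = share × growth = 0.51 × 1.46 = 0.7446 pp.

0.745 percentage points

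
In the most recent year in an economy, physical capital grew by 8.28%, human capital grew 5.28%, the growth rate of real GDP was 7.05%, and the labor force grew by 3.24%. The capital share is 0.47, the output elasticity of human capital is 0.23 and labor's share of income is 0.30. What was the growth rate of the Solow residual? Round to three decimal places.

0.972%

Labor's share = 1 − 0.47 − 0.23 = 0.3.
Physical capital: 0.47 × 8.28 = 3.8916 pp.
Human capital: 0.23 × 5.28 = 1.2144 pp.
The labor force: 0.3 × 3.24 = 0.972 pp.
TFP growth = 7.05 − 6.078 = 0.972%.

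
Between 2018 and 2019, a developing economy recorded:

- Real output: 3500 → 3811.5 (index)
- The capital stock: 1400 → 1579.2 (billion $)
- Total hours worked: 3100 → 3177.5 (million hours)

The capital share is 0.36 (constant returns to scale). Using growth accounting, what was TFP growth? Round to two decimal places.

Real output growth = (3811.5 − 3500) / 3500 = 8.9%.
The capital stock growth = (1579.2 − 1400) / 1400 = 12.8%.
Total hours worked growth = (3177.5 − 3100) / 3100 = 2.5%.
Labor's share = 1 − 0.36 = 0.64.
The capital stock: 0.36 × 12.8 = 4.608 pp.
Total hours worked: 0.64 × 2.5 = 1.6 pp.
TFP growth = 8.9 − 6.208 = 2.692%.

TFP grew 2.69%.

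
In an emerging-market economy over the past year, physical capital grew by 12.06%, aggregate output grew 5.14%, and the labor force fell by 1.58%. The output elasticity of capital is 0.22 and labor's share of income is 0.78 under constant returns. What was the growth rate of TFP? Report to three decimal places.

Labor's share = 1 − 0.22 = 0.78.
Physical capital: 0.22 × 12.06 = 2.6532 pp.
The labor force: 0.78 × (-1.58) = -1.2324 pp.
TFP growth = 5.14 − 1.4208 = 3.7192%.

3.719%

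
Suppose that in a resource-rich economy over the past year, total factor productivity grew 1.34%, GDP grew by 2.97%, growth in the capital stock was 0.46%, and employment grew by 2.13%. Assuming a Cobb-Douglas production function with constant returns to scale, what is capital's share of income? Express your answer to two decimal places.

gY = gA + α·gK + (1−α)·gL, so gY − gA − gL = α(gK − gL).
2.97 − 1.34 − 2.13 = α × (0.46 − 2.13).
-0.5 = -1.67 α, so α = 0.2994.

Capital's share of income is 0.30.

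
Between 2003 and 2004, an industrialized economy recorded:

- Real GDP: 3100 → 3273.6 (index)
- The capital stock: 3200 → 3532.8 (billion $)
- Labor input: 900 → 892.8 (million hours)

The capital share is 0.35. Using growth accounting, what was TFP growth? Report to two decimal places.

TFP grew 2.48%.

Real GDP growth = (3273.6 − 3100) / 3100 = 5.6%.
The capital stock growth = (3532.8 − 3200) / 3200 = 10.4%.
Labor input growth = (892.8 − 900) / 900 = -0.8%.
Labor's share = 1 − 0.35 = 0.65.
The capital stock: 0.35 × 10.4 = 3.64 pp.
Labor input: 0.65 × (-0.8) = -0.52 pp.
TFP growth = 5.6 − 3.12 = 2.48%.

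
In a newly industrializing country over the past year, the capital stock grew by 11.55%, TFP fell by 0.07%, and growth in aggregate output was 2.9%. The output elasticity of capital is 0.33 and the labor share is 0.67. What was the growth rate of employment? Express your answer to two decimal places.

Labor's share = 1 − 0.33 = 0.67.
gY = gA + 0.33×11.55 + 0.67×g.
0.67×g = 2.9 + 0.07 − 3.8115 = -0.8415.
g = -0.8415 / 0.67 = -1.256%.

-1.26%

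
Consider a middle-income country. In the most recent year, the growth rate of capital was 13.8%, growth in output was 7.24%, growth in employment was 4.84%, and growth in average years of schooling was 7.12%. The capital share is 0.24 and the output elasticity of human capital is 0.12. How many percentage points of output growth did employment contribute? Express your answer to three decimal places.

Labor's share = 1 − 0.24 − 0.12 = 0.64.
Contribution = share × growth = 0.64 × 4.84 = 3.0976 pp.

3.098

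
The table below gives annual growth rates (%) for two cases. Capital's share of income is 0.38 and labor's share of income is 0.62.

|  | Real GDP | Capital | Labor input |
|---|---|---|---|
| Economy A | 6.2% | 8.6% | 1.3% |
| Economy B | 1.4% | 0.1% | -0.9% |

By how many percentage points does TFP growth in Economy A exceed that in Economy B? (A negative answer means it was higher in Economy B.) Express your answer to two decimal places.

0.21 percentage points

Labor's share = 1 − 0.38 = 0.62.
Economy A: TFP = 6.2 − 3.268 − 0.806 = 2.126%.
Economy B: TFP = 1.4 − 0.038 + 0.558 = 1.92%.
Difference = 2.126 − (1.92) = 0.206 pp.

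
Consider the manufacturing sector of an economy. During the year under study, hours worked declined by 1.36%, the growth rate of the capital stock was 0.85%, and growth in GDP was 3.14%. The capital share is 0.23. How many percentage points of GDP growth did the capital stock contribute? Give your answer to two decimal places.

Contribution = share × growth = 0.23 × 0.85 = 0.1955 pp.

0.20 pp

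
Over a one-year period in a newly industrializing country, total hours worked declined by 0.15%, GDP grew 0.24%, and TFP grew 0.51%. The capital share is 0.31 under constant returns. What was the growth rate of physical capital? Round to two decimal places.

Labor's share = 1 − 0.31 = 0.69.
gY = gA + 0.69×(-0.15) + 0.31×g.
0.31×g = 0.24 − 0.51 + 0.1035 = -0.1665.
g = -0.1665 / 0.31 = -0.5371%.

-0.54%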